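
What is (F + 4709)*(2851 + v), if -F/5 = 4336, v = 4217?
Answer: -119951028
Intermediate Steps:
F = -21680 (F = -5*4336 = -21680)
(F + 4709)*(2851 + v) = (-21680 + 4709)*(2851 + 4217) = -16971*7068 = -119951028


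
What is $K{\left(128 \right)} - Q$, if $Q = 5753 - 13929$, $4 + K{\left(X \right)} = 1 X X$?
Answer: $24556$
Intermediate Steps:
$K{\left(X \right)} = -4 + X^{2}$ ($K{\left(X \right)} = -4 + 1 X X = -4 + X X = -4 + X^{2}$)
$Q = -8176$
$K{\left(128 \right)} - Q = \left(-4 + 128^{2}\right) - -8176 = \left(-4 + 16384\right) + 8176 = 16380 + 8176 = 24556$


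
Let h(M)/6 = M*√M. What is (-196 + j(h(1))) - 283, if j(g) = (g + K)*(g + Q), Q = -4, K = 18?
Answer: -431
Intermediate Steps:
h(M) = 6*M^(3/2) (h(M) = 6*(M*√M) = 6*M^(3/2))
j(g) = (-4 + g)*(18 + g) (j(g) = (g + 18)*(g - 4) = (18 + g)*(-4 + g) = (-4 + g)*(18 + g))
(-196 + j(h(1))) - 283 = (-196 + (-72 + (6*1^(3/2))² + 14*(6*1^(3/2)))) - 283 = (-196 + (-72 + (6*1)² + 14*(6*1))) - 283 = (-196 + (-72 + 6² + 14*6)) - 283 = (-196 + (-72 + 36 + 84)) - 283 = (-196 + 48) - 283 = -148 - 283 = -431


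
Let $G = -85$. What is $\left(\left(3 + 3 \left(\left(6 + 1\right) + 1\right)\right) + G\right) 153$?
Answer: $-8874$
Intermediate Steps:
$\left(\left(3 + 3 \left(\left(6 + 1\right) + 1\right)\right) + G\right) 153 = \left(\left(3 + 3 \left(\left(6 + 1\right) + 1\right)\right) - 85\right) 153 = \left(\left(3 + 3 \left(7 + 1\right)\right) - 85\right) 153 = \left(\left(3 + 3 \cdot 8\right) - 85\right) 153 = \left(\left(3 + 24\right) - 85\right) 153 = \left(27 - 85\right) 153 = \left(-58\right) 153 = -8874$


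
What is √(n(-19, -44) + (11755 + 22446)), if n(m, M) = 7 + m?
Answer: √34189 ≈ 184.90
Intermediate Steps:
√(n(-19, -44) + (11755 + 22446)) = √((7 - 19) + (11755 + 22446)) = √(-12 + 34201) = √34189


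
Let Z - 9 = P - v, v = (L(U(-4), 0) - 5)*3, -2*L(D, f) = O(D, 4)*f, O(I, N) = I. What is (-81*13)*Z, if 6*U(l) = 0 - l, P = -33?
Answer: 9477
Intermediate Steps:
U(l) = -l/6 (U(l) = (0 - l)/6 = (-l)/6 = -l/6)
L(D, f) = -D*f/2
v = -15 (v = (-1/2*(-1/6*(-4))*0 - 5)*3 = (-1/2*2/3*0 - 5)*3 = (0 - 5)*3 = -5*3 = -15)
Z = -9 (Z = 9 + (-33 - 1*(-15)) = 9 + (-33 + 15) = 9 - 18 = -9)
(-81*13)*Z = -81*13*(-9) = -1053*(-9) = 9477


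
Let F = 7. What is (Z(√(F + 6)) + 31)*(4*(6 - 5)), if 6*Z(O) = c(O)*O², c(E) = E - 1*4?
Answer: 268/3 + 26*√13/3 ≈ 120.58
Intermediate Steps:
c(E) = -4 + E (c(E) = E - 4 = -4 + E)
Z(O) = O²*(-4 + O)/6 (Z(O) = ((-4 + O)*O²)/6 = (O²*(-4 + O))/6 = O²*(-4 + O)/6)
(Z(√(F + 6)) + 31)*(4*(6 - 5)) = ((√(7 + 6))²*(-4 + √(7 + 6))/6 + 31)*(4*(6 - 5)) = ((√13)²*(-4 + √13)/6 + 31)*(4*1) = ((⅙)*13*(-4 + √13) + 31)*4 = ((-26/3 + 13*√13/6) + 31)*4 = (67/3 + 13*√13/6)*4 = 268/3 + 26*√13/3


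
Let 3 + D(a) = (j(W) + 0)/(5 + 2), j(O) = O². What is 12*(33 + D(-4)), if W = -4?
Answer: 2712/7 ≈ 387.43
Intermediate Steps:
D(a) = -5/7 (D(a) = -3 + ((-4)² + 0)/(5 + 2) = -3 + (16 + 0)/7 = -3 + 16*(⅐) = -3 + 16/7 = -5/7)
12*(33 + D(-4)) = 12*(33 - 5/7) = 12*(226/7) = 2712/7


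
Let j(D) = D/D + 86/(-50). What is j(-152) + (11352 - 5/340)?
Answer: 19297151/1700 ≈ 11351.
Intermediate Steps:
j(D) = -18/25 (j(D) = 1 + 86*(-1/50) = 1 - 43/25 = -18/25)
j(-152) + (11352 - 5/340) = -18/25 + (11352 - 5/340) = -18/25 + (11352 - 5*1/340) = -18/25 + (11352 - 1/68) = -18/25 + 771935/68 = 19297151/1700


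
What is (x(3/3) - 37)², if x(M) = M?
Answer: 1296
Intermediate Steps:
(x(3/3) - 37)² = (3/3 - 37)² = (3*(⅓) - 37)² = (1 - 37)² = (-36)² = 1296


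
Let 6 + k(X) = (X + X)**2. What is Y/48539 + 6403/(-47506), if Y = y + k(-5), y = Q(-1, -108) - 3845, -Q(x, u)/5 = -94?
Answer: -466662403/2305893734 ≈ -0.20238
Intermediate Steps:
Q(x, u) = 470 (Q(x, u) = -5*(-94) = 470)
k(X) = -6 + 4*X**2 (k(X) = -6 + (X + X)**2 = -6 + (2*X)**2 = -6 + 4*X**2)
y = -3375 (y = 470 - 3845 = -3375)
Y = -3281 (Y = -3375 + (-6 + 4*(-5)**2) = -3375 + (-6 + 4*25) = -3375 + (-6 + 100) = -3375 + 94 = -3281)
Y/48539 + 6403/(-47506) = -3281/48539 + 6403/(-47506) = -3281*1/48539 + 6403*(-1/47506) = -3281/48539 - 6403/47506 = -466662403/2305893734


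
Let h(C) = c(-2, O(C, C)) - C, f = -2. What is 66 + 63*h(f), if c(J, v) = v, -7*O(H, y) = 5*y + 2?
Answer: 264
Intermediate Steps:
O(H, y) = -2/7 - 5*y/7 (O(H, y) = -(5*y + 2)/7 = -(2 + 5*y)/7 = -2/7 - 5*y/7)
h(C) = -2/7 - 12*C/7 (h(C) = (-2/7 - 5*C/7) - C = -2/7 - 12*C/7)
66 + 63*h(f) = 66 + 63*(-2/7 - 12/7*(-2)) = 66 + 63*(-2/7 + 24/7) = 66 + 63*(22/7) = 66 + 198 = 264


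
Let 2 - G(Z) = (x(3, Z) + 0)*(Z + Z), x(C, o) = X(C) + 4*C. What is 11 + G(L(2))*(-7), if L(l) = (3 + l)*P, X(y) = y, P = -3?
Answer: -3153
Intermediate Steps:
x(C, o) = 5*C (x(C, o) = C + 4*C = 5*C)
L(l) = -9 - 3*l (L(l) = (3 + l)*(-3) = -9 - 3*l)
G(Z) = 2 - 30*Z (G(Z) = 2 - (5*3 + 0)*(Z + Z) = 2 - (15 + 0)*2*Z = 2 - 15*2*Z = 2 - 30*Z)
11 + G(L(2))*(-7) = 11 + (2 - 30*(-9 - 3*2))*(-7) = 11 + (2 - 30*(-9 - 6))*(-7) = 11 + (2 - 30*(-15))*(-7) = 11 + (2 + 450)*(-7) = 11 + 452*(-7) = 11 - 3164 = -3153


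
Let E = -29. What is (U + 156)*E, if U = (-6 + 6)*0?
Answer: -4524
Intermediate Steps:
U = 0 (U = 0*0 = 0)
(U + 156)*E = (0 + 156)*(-29) = 156*(-29) = -4524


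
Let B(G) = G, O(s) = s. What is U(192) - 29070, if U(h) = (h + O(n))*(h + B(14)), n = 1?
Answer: 10688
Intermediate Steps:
U(h) = (1 + h)*(14 + h) (U(h) = (h + 1)*(h + 14) = (1 + h)*(14 + h))
U(192) - 29070 = (14 + 192**2 + 15*192) - 29070 = (14 + 36864 + 2880) - 29070 = 39758 - 29070 = 10688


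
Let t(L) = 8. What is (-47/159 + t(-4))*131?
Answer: 160475/159 ≈ 1009.3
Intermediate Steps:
(-47/159 + t(-4))*131 = (-47/159 + 8)*131 = (1225/159)*131 = 160475/159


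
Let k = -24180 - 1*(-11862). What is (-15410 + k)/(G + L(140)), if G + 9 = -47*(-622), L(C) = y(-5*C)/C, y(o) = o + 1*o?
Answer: -27728/29215 ≈ -0.94910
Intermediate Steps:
k = -12318 (k = -24180 + 11862 = -12318)
y(o) = 2*o (y(o) = o + o = 2*o)
L(C) = -10 (L(C) = (2*(-5*C))/C = (-10*C)/C = -10)
G = 29225 (G = -9 - 47*(-622) = -9 + 29234 = 29225)
(-15410 + k)/(G + L(140)) = (-15410 - 12318)/(29225 - 10) = -27728/29215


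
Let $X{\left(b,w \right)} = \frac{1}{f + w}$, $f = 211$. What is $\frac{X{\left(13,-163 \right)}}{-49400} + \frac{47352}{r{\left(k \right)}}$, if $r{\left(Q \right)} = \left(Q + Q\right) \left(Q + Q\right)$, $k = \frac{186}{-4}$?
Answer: $\frac{12475672639}{2278723200} \approx 5.4749$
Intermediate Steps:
$k = - \frac{93}{2}$ ($k = 186 \left(- \frac{1}{4}\right) = - \frac{93}{2} \approx -46.5$)
$r{\left(Q \right)} = 4 Q^{2}$ ($r{\left(Q \right)} = 2 Q 2 Q = 4 Q^{2}$)
$X{\left(b,w \right)} = \frac{1}{211 + w}$
$\frac{X{\left(13,-163 \right)}}{-49400} + \frac{47352}{r{\left(k \right)}} = \frac{1}{\left(211 - 163\right) \left(-49400\right)} + \frac{47352}{4 \left(- \frac{93}{2}\right)^{2}} = \frac{1}{48} \left(- \frac{1}{49400}\right) + \frac{47352}{4 \cdot \frac{8649}{4}} = \frac{1}{48} \left(- \frac{1}{49400}\right) + \frac{47352}{8649} = - \frac{1}{2371200} + 47352 \cdot \frac{1}{8649} = - \frac{1}{2371200} + \frac{15784}{2883} = \frac{12475672639}{2278723200}$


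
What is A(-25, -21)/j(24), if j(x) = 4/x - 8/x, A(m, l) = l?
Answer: 126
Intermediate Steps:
j(x) = -4/x
A(-25, -21)/j(24) = -21/((-4/24)) = -21/((-4*1/24)) = -21/(-1/6) = -21*(-6) = 126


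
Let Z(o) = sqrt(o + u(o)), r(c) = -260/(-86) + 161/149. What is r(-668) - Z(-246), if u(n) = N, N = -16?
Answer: 26293/6407 - I*sqrt(262) ≈ 4.1038 - 16.186*I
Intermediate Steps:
u(n) = -16
r(c) = 26293/6407 (r(c) = -260*(-1/86) + 161*(1/149) = 130/43 + 161/149 = 26293/6407)
Z(o) = sqrt(-16 + o) (Z(o) = sqrt(o - 16) = sqrt(-16 + o))
r(-668) - Z(-246) = 26293/6407 - sqrt(-16 - 246) = 26293/6407 - sqrt(-262) = 26293/6407 - I*sqrt(262)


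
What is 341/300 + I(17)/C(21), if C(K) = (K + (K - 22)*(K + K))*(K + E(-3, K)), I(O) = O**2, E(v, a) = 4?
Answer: 1231/2100 ≈ 0.58619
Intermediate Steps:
C(K) = (4 + K)*(K + 2*K*(-22 + K)) (C(K) = (K + (K - 22)*(K + K))*(K + 4) = (K + (-22 + K)*(2*K))*(4 + K) = (K + 2*K*(-22 + K))*(4 + K) = (4 + K)*(K + 2*K*(-22 + K)))
341/300 + I(17)/C(21) = 341/300 + 17**2/((21*(-172 - 35*21 + 2*21**2))) = 341*(1/300) + 289/((21*(-172 - 735 + 2*441))) = 341/300 + 289/((21*(-172 - 735 + 882))) = 341/300 + 289/((21*(-25))) = 341/300 + 289/(-525) = 341/300 + 289*(-1/525) = 341/300 - 289/525 = 1231/2100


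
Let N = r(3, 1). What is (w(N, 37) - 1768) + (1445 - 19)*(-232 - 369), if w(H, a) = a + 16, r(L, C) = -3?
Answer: -858741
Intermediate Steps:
N = -3
w(H, a) = 16 + a
(w(N, 37) - 1768) + (1445 - 19)*(-232 - 369) = ((16 + 37) - 1768) + (1445 - 19)*(-232 - 369) = (53 - 1768) + 1426*(-601) = -1715 - 857026 = -858741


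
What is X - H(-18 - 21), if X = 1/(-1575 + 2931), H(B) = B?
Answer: 52885/1356 ≈ 39.001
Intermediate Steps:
X = 1/1356 ≈ 0.00073746
X - H(-18 - 21) = 1/1356 - (-18 - 21) = 1/1356 - 1*(-39) = 1/1356 + 39 = 52885/1356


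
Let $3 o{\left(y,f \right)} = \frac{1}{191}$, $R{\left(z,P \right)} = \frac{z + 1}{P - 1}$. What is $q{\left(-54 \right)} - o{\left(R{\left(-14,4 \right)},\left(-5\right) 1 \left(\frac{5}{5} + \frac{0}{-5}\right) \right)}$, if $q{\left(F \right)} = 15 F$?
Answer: $- \frac{464131}{573} \approx -810.0$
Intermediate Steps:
$R{\left(z,P \right)} = \frac{1 + z}{-1 + P}$
$o{\left(y,f \right)} = \frac{1}{573}$ ($o{\left(y,f \right)} = \frac{1}{3 \cdot 191} = \frac{1}{3} \cdot \frac{1}{191} = \frac{1}{573}$)
$q{\left(-54 \right)} - o{\left(R{\left(-14,4 \right)},\left(-5\right) 1 \left(\frac{5}{5} + \frac{0}{-5}\right) \right)} = 15 \left(-54\right) - \frac{1}{573} = -810 - \frac{1}{573} = - \frac{464131}{573}$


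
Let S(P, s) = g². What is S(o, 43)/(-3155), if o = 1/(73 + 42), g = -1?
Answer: -1/3155 ≈ -0.00031696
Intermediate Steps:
o = 1/115 ≈ 0.0086956
S(P, s) = 1 (S(P, s) = (-1)² = 1)
S(o, 43)/(-3155) = 1/(-3155) = 1*(-1/3155) = -1/3155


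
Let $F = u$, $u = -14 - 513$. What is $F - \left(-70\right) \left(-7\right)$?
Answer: $-1017$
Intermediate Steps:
$u = -527$ ($u = -14 - 513 = -527$)
$F = -527$
$F - \left(-70\right) \left(-7\right) = -527 - \left(-70\right) \left(-7\right) = -527 - 490 = -1017$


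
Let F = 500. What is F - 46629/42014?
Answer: 20960371/42014 ≈ 498.89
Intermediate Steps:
F - 46629/42014 = 500 - 46629/42014 = 20960371/42014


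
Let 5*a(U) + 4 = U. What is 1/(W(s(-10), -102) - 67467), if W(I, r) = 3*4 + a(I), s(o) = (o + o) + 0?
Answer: -5/337299 ≈ -1.4824e-5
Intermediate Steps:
a(U) = -⅘ + U/5
s(o) = 2*o (s(o) = 2*o + 0 = 2*o)
W(I, r) = 56/5 + I/5 (W(I, r) = 3*4 + (-⅘ + I/5) = 12 + (-⅘ + I/5) = 56/5 + I/5)
1/(W(s(-10), -102) - 67467) = 1/((56/5 + (2*(-10))/5) - 67467) = 1/((56/5 + (⅕)*(-20)) - 67467) = 1/((56/5 - 4) - 67467) = 1/(36/5 - 67467) = 1/(-337299/5) = -5/337299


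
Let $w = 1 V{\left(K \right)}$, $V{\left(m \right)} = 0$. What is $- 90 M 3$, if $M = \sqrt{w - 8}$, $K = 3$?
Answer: $- 540 i \sqrt{2} \approx - 763.68 i$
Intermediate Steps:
$w = 0$ ($w = 1 \cdot 0 = 0$)
$M = 2 i \sqrt{2}$ ($M = \sqrt{0 - 8} = \sqrt{-8} = 2 i \sqrt{2} \approx 2.8284 i$)
$- 90 M 3 = - 90 \cdot 2 i \sqrt{2} \cdot 3 = - 180 i \sqrt{2} \cdot 3 = - 540 i \sqrt{2}$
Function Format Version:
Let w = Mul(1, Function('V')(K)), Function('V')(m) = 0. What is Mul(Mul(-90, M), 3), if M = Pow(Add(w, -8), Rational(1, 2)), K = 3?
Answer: Mul(-540, I, Pow(2, Rational(1, 2))) ≈ Mul(-763.68, I)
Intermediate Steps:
w = 0 (w = Mul(1, 0) = 0)
M = Mul(2, I, Pow(2, Rational(1, 2))) (M = Pow(Add(0, -8), Rational(1, 2)) = Pow(-8, Rational(1, 2)) = Mul(2, I, Pow(2, Rational(1, 2))) ≈ Mul(2.8284, I))
Mul(Mul(-90, M), 3) = Mul(Mul(-90, Mul(2, I, Pow(2, Rational(1, 2)))), 3) = Mul(Mul(-180, I, Pow(2, Rational(1, 2))), 3) = Mul(-540, I, Pow(2, Rational(1, 2)))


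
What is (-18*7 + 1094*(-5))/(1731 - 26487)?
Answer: 1399/6189 ≈ 0.22605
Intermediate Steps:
(-18*7 + 1094*(-5))/(1731 - 26487) = (-126 - 5470)/(-24756) = -5596*(-1/24756) = 1399/6189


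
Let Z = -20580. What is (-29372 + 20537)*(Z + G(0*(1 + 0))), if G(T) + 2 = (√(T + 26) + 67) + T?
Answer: 181250025 - 8835*√26 ≈ 1.8120e+8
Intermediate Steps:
G(T) = 65 + T + √(26 + T) (G(T) = -2 + ((√(T + 26) + 67) + T) = -2 + ((√(26 + T) + 67) + T) = -2 + ((67 + √(26 + T)) + T) = -2 + (67 + T + √(26 + T)) = 65 + T + √(26 + T))
(-29372 + 20537)*(Z + G(0*(1 + 0))) = (-29372 + 20537)*(-20580 + (65 + 0*(1 + 0) + √(26 + 0*(1 + 0)))) = -8835*(-20580 + (65 + 0*1 + √(26 + 0*1))) = -8835*(-20580 + (65 + 0 + √(26 + 0))) = -8835*(-20580 + (65 + 0 + √26)) = -8835*(-20580 + (65 + √26)) = -8835*(-20515 + √26) = 181250025 - 8835*√26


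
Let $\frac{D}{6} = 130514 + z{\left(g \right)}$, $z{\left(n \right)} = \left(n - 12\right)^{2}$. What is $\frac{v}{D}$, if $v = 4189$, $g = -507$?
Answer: $\frac{4189}{2399250} \approx 0.001746$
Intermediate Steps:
$z{\left(n \right)} = \left(-12 + n\right)^{2}$
$D = 2399250$ ($D = 6 \left(130514 + \left(-12 - 507\right)^{2}\right) = 6 \left(130514 + \left(-519\right)^{2}\right) = 6 \left(130514 + 269361\right) = 6 \cdot 399875 = 2399250$)
$\frac{v}{D} = \frac{4189}{2399250}$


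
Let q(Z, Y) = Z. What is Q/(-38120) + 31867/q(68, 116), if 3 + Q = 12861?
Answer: 75868481/162010 ≈ 468.29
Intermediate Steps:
Q = 12858 (Q = -3 + 12861 = 12858)
Q/(-38120) + 31867/q(68, 116) = 12858/(-38120) + 31867/68 = 12858*(-1/38120) + 31867*(1/68) = -6429/19060 + 31867/68 = 75868481/162010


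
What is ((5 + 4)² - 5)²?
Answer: 5776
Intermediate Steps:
((5 + 4)² - 5)² = (9² - 5)² = (81 - 5)² = 76² = 5776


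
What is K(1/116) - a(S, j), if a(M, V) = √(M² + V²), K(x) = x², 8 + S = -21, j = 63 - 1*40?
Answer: 1/13456 - √1370 ≈ -37.013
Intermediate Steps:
j = 23 (j = 63 - 40 = 23)
S = -29 (S = -8 - 21 = -29)
K(1/116) - a(S, j) = (1/116)² - √((-29)² + 23²) = (1/116)² - √(841 + 529) = 1/13456 - √1370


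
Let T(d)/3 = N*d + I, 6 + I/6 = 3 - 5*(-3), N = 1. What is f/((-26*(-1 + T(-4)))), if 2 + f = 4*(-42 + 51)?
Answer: -17/2639 ≈ -0.0064418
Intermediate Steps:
I = 72 (I = -36 + 6*(3 - 5*(-3)) = -36 + 6*(3 + 15) = -36 + 6*18 = -36 + 108 = 72)
f = 34 (f = -2 + 4*(-42 + 51) = -2 + 4*9 = -2 + 36 = 34)
T(d) = 216 + 3*d (T(d) = 3*(1*d + 72) = 3*(d + 72) = 3*(72 + d) = 216 + 3*d)
f/((-26*(-1 + T(-4)))) = 34/((-26*(-1 + (216 + 3*(-4))))) = 34/((-26*(-1 + (216 - 12)))) = 34/((-26*(-1 + 204))) = 34/((-26*203)) = 34/(-5278) = 34*(-1/5278) = -17/2639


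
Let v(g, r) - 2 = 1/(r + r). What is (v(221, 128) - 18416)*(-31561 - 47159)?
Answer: 2899099545/2 ≈ 1.4495e+9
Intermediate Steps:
v(g, r) = 2 + 1/(2*r) (v(g, r) = 2 + 1/(r + r) = 2 + 1/(2*r))
(v(221, 128) - 18416)*(-31561 - 47159) = ((2 + (½)/128) - 18416)*(-31561 - 47159) = ((2 + (½)*(1/128)) - 18416)*(-78720) = ((2 + 1/256) - 18416)*(-78720) = (513/256 - 18416)*(-78720) = -4713983/256*(-78720) = 2899099545/2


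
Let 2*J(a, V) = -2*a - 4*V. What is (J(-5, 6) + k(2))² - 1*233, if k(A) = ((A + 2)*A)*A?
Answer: -152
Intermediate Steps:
k(A) = A²*(2 + A) (k(A) = ((2 + A)*A)*A = (A*(2 + A))*A = A²*(2 + A))
J(a, V) = -a - 2*V (J(a, V) = (-2*a - 4*V)/2 = (-4*V - 2*a)/2 = -a - 2*V)
(J(-5, 6) + k(2))² - 1*233 = ((-1*(-5) - 2*6) + 2²*(2 + 2))² - 1*233 = ((5 - 12) + 4*4)² - 233 = (-7 + 16)² - 233 = 9² - 233 = 81 - 233 = -152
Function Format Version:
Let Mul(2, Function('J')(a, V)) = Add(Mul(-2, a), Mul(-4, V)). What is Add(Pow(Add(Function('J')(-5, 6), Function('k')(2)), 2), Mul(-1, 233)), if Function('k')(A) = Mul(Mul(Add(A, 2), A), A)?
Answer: -152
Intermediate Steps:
Function('k')(A) = Mul(Pow(A, 2), Add(2, A)) (Function('k')(A) = Mul(Mul(Add(2, A), A), A) = Mul(Mul(A, Add(2, A)), A) = Mul(Pow(A, 2), Add(2, A)))
Function('J')(a, V) = Add(Mul(-1, a), Mul(-2, V)) (Function('J')(a, V) = Mul(Rational(1, 2), Add(Mul(-2, a), Mul(-4, V))) = Mul(Rational(1, 2), Add(Mul(-4, V), Mul(-2, a))) = Add(Mul(-1, a), Mul(-2, V)))
Add(Pow(Add(Function('J')(-5, 6), Function('k')(2)), 2), Mul(-1, 233)) = Add(Pow(Add(Add(Mul(-1, -5), Mul(-2, 6)), Mul(Pow(2, 2), Add(2, 2))), 2), Mul(-1, 233)) = Add(Pow(Add(Add(5, -12), Mul(4, 4)), 2), -233) = Add(Pow(Add(-7, 16), 2), -233) = Add(Pow(9, 2), -233) = Add(81, -233) = -152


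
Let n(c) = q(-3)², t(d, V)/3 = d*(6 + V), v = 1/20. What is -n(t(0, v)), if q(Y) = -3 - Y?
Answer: 0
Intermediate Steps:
v = 1/20 ≈ 0.050000
t(d, V) = 3*d*(6 + V) (t(d, V) = 3*(d*(6 + V)) = 3*d*(6 + V))
n(c) = 0 (n(c) = (-3 - 1*(-3))² = (-3 + 3)² = 0² = 0)
-n(t(0, v)) = -1*0 = 0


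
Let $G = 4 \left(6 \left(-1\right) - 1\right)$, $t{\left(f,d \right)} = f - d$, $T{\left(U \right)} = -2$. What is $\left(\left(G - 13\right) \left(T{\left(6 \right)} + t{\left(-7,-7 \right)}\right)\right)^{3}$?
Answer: $551368$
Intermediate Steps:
$G = -28$ ($G = 4 \left(-6 - 1\right) = 4 \left(-7\right) = -28$)
$\left(\left(G - 13\right) \left(T{\left(6 \right)} + t{\left(-7,-7 \right)}\right)\right)^{3} = \left(\left(-28 - 13\right) \left(-2 - 0\right)\right)^{3} = \left(- 41 \left(-2 + \left(-7 + 7\right)\right)\right)^{3} = \left(- 41 \left(-2 + 0\right)\right)^{3} = \left(\left(-41\right) \left(-2\right)\right)^{3} = 82^{3} = 551368$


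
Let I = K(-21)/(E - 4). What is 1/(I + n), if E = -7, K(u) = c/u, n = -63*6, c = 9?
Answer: -77/29103 ≈ -0.0026458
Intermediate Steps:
n = -378
K(u) = 9/u
I = 3/77 (I = (9/(-21))/(-7 - 4) = (9*(-1/21))/(-11) = -1/11*(-3/7) = 3/77 ≈ 0.038961)
1/(I + n) = 1/(3/77 - 378) = 1/(-29103/77) = -77/29103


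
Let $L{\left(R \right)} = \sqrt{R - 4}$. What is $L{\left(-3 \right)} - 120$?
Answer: $-120 + i \sqrt{7} \approx -120.0 + 2.6458 i$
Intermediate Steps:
$L{\left(R \right)} = \sqrt{-4 + R}$
$L{\left(-3 \right)} - 120 = \sqrt{-4 - 3} - 120 = \sqrt{-7} - 120 = i \sqrt{7} - 120 = -120 + i \sqrt{7}$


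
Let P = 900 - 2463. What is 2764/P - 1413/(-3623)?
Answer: -7805453/5662749 ≈ -1.3784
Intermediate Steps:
P = -1563
2764/P - 1413/(-3623) = 2764/(-1563) - 1413/(-3623) = 2764*(-1/1563) - 1413*(-1/3623) = -2764/1563 + 1413/3623 = -7805453/5662749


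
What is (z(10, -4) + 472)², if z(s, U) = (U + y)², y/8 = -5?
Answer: 5798464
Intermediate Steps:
y = -40 (y = 8*(-5) = -40)
z(s, U) = (-40 + U)² (z(s, U) = (U - 40)² = (-40 + U)²)
(z(10, -4) + 472)² = ((-40 - 4)² + 472)² = ((-44)² + 472)² = (1936 + 472)² = 2408² = 5798464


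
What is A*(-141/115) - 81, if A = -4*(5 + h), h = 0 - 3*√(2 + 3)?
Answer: -1299/23 - 1692*√5/115 ≈ -89.378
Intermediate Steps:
h = -3*√5 (h = 0 - 3*√5 = -3*√5 ≈ -6.7082)
A = -20 + 12*√5 (A = -4*(5 - 3*√5) = -20 + 12*√5 ≈ 6.8328)
A*(-141/115) - 81 = (-20 + 12*√5)*(-141/115) - 81 = (564/23 - 1692*√5/115) - 81 = -1299/23 - 1692*√5/115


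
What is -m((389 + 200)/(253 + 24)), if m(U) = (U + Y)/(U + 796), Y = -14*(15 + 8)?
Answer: 88605/221081 ≈ 0.40078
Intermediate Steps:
Y = -322 (Y = -14*23 = -322)
m(U) = (-322 + U)/(796 + U) (m(U) = (U - 322)/(U + 796) = (-322 + U)/(796 + U))
-m((389 + 200)/(253 + 24)) = -(-322 + (389 + 200)/(253 + 24))/(796 + (389 + 200)/(253 + 24)) = -(-322 + 589/277)/(796 + 589/277) = -(-88605)/(221081/277*277) = -277*(-88605)/(221081*277) = -1*(-88605/221081) = 88605/221081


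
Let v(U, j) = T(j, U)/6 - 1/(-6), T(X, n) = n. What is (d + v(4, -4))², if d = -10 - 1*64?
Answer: 192721/36 ≈ 5353.4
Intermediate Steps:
d = -74 (d = -10 - 64 = -74)
v(U, j) = ⅙ + U/6 (v(U, j) = U/6 - 1/(-6) = U*(⅙) - 1*(-⅙) = U/6 + ⅙ = ⅙ + U/6)
(d + v(4, -4))² = (-74 + (⅙ + (⅙)*4))² = (-74 + (⅙ + ⅔))² = (-74 + ⅚)² = (-439/6)² = 192721/36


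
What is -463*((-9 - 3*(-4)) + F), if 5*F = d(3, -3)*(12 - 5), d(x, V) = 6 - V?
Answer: -36114/5 ≈ -7222.8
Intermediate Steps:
F = 63/5 (F = ((6 - 1*(-3))*(12 - 5))/5 = ((6 + 3)*7)/5 = (9*7)/5 = (⅕)*63 = 63/5 ≈ 12.600)
-463*((-9 - 3*(-4)) + F) = -463*((-9 - 3*(-4)) + 63/5) = -463*((-9 + 12) + 63/5) = -463*(3 + 63/5) = -463*78/5 = -36114/5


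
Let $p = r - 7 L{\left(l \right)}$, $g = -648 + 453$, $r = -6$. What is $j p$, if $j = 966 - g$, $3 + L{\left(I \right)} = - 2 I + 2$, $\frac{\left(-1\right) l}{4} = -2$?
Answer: $131193$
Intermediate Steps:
$l = 8$ ($l = \left(-4\right) \left(-2\right) = 8$)
$L{\left(I \right)} = -1 - 2 I$ ($L{\left(I \right)} = -3 - \left(-2 + 2 I\right) = -1 - 2 I$)
$g = -195$
$p = 113$ ($p = -6 - 7 \left(-1 - 16\right) = -6 - -119 = -6 + 119 = 113$)
$j = 1161$ ($j = 966 - -195 = 966 + 195 = 1161$)
$j p = 1161 \cdot 113 = 131193$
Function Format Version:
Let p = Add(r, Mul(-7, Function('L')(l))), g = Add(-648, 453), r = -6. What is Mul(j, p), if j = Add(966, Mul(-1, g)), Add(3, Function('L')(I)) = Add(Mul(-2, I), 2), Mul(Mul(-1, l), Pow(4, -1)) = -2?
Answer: 131193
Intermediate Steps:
l = 8 (l = Mul(-4, -2) = 8)
Function('L')(I) = Add(-1, Mul(-2, I)) (Function('L')(I) = Add(-3, Add(Mul(-2, I), 2)) = Add(-3, Add(2, Mul(-2, I))) = Add(-1, Mul(-2, I)))
g = -195
p = 113 (p = Add(-6, Mul(-7, Add(-1, Mul(-2, 8)))) = Add(-6, Mul(-7, Add(-1, -16))) = Add(-6, Mul(-7, -17)) = Add(-6, 119) = 113)
j = 1161 (j = Add(966, Mul(-1, -195)) = Add(966, 195) = 1161)
Mul(j, p) = Mul(1161, 113) = 131193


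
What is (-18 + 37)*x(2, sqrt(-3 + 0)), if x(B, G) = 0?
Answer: 0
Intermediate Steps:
(-18 + 37)*x(2, sqrt(-3 + 0)) = (-18 + 37)*0 = 19*0 = 0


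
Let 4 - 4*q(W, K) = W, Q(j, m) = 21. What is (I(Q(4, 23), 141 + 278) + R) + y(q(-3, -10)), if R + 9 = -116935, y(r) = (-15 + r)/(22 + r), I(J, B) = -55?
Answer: -11114958/95 ≈ -1.1700e+5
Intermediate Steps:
q(W, K) = 1 - W/4
y(r) = (-15 + r)/(22 + r)
R = -116944 (R = -9 - 116935 = -116944)
(I(Q(4, 23), 141 + 278) + R) + y(q(-3, -10)) = (-55 - 116944) + (-15 + (1 - ¼*(-3)))/(22 + (1 - ¼*(-3))) = -116999 + (-15 + (1 + ¾))/(22 + (1 + ¾)) = -116999 + (-15 + 7/4)/(22 + 7/4) = -116999 - 53/4/(95/4) = -116999 + (4/95)*(-53/4) = -116999 - 53/95 = -11114958/95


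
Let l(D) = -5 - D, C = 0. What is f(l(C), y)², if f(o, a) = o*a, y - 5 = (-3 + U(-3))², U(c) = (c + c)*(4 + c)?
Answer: 184900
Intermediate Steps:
U(c) = 2*c*(4 + c) (U(c) = (2*c)*(4 + c) = 2*c*(4 + c))
y = 86 (y = 5 + (-3 + 2*(-3)*(4 - 3))² = 5 + (-3 + 2*(-3)*1)² = 5 + (-3 - 6)² = 5 + (-9)² = 5 + 81 = 86)
f(o, a) = a*o
f(l(C), y)² = (86*(-5 - 1*0))² = (86*(-5 + 0))² = (86*(-5))² = (-430)² = 184900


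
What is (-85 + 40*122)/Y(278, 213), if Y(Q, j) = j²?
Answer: 4795/45369 ≈ 0.10569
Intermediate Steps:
(-85 + 40*122)/Y(278, 213) = (-85 + 40*122)/(213²) = (-85 + 4880)/45369 = 4795*(1/45369) = 4795/45369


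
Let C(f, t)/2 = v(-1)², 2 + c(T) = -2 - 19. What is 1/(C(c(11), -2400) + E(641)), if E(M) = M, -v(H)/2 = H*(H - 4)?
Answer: 1/841 ≈ 0.0011891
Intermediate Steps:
v(H) = -2*H*(-4 + H) (v(H) = -2*H*(H - 4) = -2*H*(-4 + H))
c(T) = -23 (c(T) = -2 + (-2 - 19) = -2 - 21 = -23)
C(f, t) = 200 (C(f, t) = 2*(2*(-1)*(4 - 1*(-1)))² = 2*(2*(-1)*(4 + 1))² = 2*(2*(-1)*5)² = 2*(-10)² = 2*100 = 200)
1/(C(c(11), -2400) + E(641)) = 1/(200 + 641) = 1/841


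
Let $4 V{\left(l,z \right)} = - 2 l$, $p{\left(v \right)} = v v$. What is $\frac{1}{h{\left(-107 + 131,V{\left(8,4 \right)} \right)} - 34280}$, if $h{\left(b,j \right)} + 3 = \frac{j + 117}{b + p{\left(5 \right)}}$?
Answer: $- \frac{49}{1679754} \approx -2.9171 \cdot 10^{-5}$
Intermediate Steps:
$p{\left(v \right)} = v^{2}$
$V{\left(l,z \right)} = - \frac{l}{2}$ ($V{\left(l,z \right)} = \frac{\left(-2\right) l}{4} = - \frac{l}{2}$)
$h{\left(b,j \right)} = -3 + \frac{117 + j}{25 + b}$ ($h{\left(b,j \right)} = -3 + \frac{j + 117}{b + 5^{2}} = -3 + \frac{117 + j}{b + 25} = -3 + \frac{117 + j}{25 + b}$)
$\frac{1}{h{\left(-107 + 131,V{\left(8,4 \right)} \right)} - 34280} = \frac{1}{\frac{42 - 4 - 3 \left(-107 + 131\right)}{25 + \left(-107 + 131\right)} - 34280} = \frac{1}{\frac{42 - 4 - 72}{25 + 24} - 34280} = \frac{1}{\frac{42 - 4 - 72}{49} - 34280} = \frac{1}{\frac{1}{49} \left(-34\right) - 34280} = \frac{1}{- \frac{34}{49} - 34280} = \frac{1}{- \frac{1679754}{49}} = - \frac{49}{1679754}$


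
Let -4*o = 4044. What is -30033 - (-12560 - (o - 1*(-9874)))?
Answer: -8610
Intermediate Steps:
o = -1011 (o = -¼*4044 = -1011)
-30033 - (-12560 - (o - 1*(-9874))) = -30033 - (-12560 - (-1011 - 1*(-9874))) = -30033 - (-12560 - (-1011 + 9874)) = -30033 - (-12560 - 1*8863) = -30033 - (-12560 - 8863) = -30033 - 1*(-21423) = -30033 + 21423 = -8610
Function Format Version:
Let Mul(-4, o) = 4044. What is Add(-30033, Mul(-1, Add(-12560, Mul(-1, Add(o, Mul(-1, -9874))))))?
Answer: -8610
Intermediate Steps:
o = -1011 (o = Mul(Rational(-1, 4), 4044) = -1011)
Add(-30033, Mul(-1, Add(-12560, Mul(-1, Add(o, Mul(-1, -9874)))))) = Add(-30033, Mul(-1, Add(-12560, Mul(-1, Add(-1011, Mul(-1, -9874)))))) = Add(-30033, Mul(-1, Add(-12560, Mul(-1, Add(-1011, 9874))))) = Add(-30033, Mul(-1, Add(-12560, Mul(-1, 8863)))) = Add(-30033, Mul(-1, Add(-12560, -8863))) = Add(-30033, Mul(-1, -21423)) = Add(-30033, 21423) = -8610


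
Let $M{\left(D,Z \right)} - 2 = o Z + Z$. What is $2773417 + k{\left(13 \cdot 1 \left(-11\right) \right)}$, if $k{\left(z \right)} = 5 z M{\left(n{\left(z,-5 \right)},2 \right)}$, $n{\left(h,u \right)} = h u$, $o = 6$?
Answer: $2761977$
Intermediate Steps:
$M{\left(D,Z \right)} = 2 + 7 Z$ ($M{\left(D,Z \right)} = 2 + \left(6 Z + Z\right) = 2 + 7 Z$)
$k{\left(z \right)} = 80 z$ ($k{\left(z \right)} = 5 z \left(2 + 7 \cdot 2\right) = 5 z \left(2 + 14\right) = 5 z 16 = 80 z$)
$2773417 + k{\left(13 \cdot 1 \left(-11\right) \right)} = 2773417 + 80 \cdot 13 \cdot 1 \left(-11\right) = 2773417 + 80 \cdot 13 \left(-11\right) = 2773417 + 80 \left(-143\right) = 2773417 - 11440 = 2761977$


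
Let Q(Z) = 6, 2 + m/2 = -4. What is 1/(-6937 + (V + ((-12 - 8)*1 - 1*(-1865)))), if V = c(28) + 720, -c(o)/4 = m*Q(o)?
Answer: -1/4084 ≈ -0.00024486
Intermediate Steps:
m = -12 (m = -4 + 2*(-4) = -4 - 8 = -12)
c(o) = 288 (c(o) = -(-48)*6 = -4*(-72) = 288)
V = 1008 (V = 288 + 720 = 1008)
1/(-6937 + (V + ((-12 - 8)*1 - 1*(-1865)))) = 1/(-6937 + (1008 + ((-12 - 8)*1 - 1*(-1865)))) = 1/(-6937 + (1008 + (-20*1 + 1865))) = 1/(-6937 + (1008 + (-20 + 1865))) = 1/(-6937 + (1008 + 1845)) = 1/(-6937 + 2853) = 1/(-4084) = -1/4084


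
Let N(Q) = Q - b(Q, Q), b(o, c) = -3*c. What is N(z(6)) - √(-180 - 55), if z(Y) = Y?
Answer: 24 - I*√235 ≈ 24.0 - 15.33*I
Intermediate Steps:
N(Q) = 4*Q (N(Q) = Q - (-3)*Q = Q + 3*Q = 4*Q)
N(z(6)) - √(-180 - 55) = 4*6 - √(-180 - 55) = 24 - √(-235) = 24 - I*√235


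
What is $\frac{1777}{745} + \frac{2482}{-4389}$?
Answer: $\frac{5950163}{3269805} \approx 1.8197$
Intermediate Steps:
$\frac{1777}{745} + \frac{2482}{-4389} = 1777 \cdot \frac{1}{745} + 2482 \left(- \frac{1}{4389}\right) = \frac{1777}{745} - \frac{2482}{4389} = \frac{5950163}{3269805}$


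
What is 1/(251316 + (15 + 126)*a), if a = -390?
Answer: 1/196326 ≈ 5.0936e-6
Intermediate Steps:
1/(251316 + (15 + 126)*a) = 1/(251316 + (15 + 126)*(-390)) = 1/(251316 + 141*(-390)) = 1/(251316 - 54990) = 1/196326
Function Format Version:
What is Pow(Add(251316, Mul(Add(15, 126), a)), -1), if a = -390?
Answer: Rational(1, 196326) ≈ 5.0936e-6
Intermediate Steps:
Pow(Add(251316, Mul(Add(15, 126), a)), -1) = Pow(Add(251316, Mul(Add(15, 126), -390)), -1) = Pow(Add(251316, Mul(141, -390)), -1) = Pow(Add(251316, -54990), -1) = Pow(196326, -1) = Rational(1, 196326)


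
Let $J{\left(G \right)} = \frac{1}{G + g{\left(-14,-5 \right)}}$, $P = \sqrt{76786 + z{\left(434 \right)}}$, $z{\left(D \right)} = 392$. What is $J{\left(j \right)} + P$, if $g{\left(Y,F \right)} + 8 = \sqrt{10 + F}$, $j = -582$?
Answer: $- \frac{118}{69619} + \sqrt{77178} - \frac{\sqrt{5}}{348095} \approx 277.81$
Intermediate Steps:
$g{\left(Y,F \right)} = -8 + \sqrt{10 + F}$
$P = \sqrt{77178}$ ($P = \sqrt{76786 + 392} = \sqrt{77178} \approx 277.81$)
$J{\left(G \right)} = \frac{1}{-8 + G + \sqrt{5}}$ ($J{\left(G \right)} = \frac{1}{G - \left(8 - \sqrt{10 - 5}\right)} = \frac{1}{G - \left(8 - \sqrt{5}\right)} = \frac{1}{-8 + G + \sqrt{5}}$)
$J{\left(j \right)} + P = \frac{1}{-8 - 582 + \sqrt{5}} + \sqrt{77178} = \frac{1}{-590 + \sqrt{5}} + \sqrt{77178} = \sqrt{77178} + \frac{1}{-590 + \sqrt{5}}$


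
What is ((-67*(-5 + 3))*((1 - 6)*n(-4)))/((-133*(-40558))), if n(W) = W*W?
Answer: -5360/2697107 ≈ -0.0019873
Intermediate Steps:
n(W) = W²
((-67*(-5 + 3))*((1 - 6)*n(-4)))/((-133*(-40558))) = ((-67*(-5 + 3))*((1 - 6)*(-4)²))/((-133*(-40558))) = ((-67*(-2))*(-5*16))/5394214 = (-67*(-2)*(-80))*(1/5394214) = (134*(-80))*(1/5394214) = -10720*1/5394214 = -5360/2697107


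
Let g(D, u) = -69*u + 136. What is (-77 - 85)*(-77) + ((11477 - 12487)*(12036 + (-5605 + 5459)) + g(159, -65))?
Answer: -11991805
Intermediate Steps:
g(D, u) = 136 - 69*u
(-77 - 85)*(-77) + ((11477 - 12487)*(12036 + (-5605 + 5459)) + g(159, -65)) = (-77 - 85)*(-77) + ((11477 - 12487)*(12036 + (-5605 + 5459)) + (136 - 69*(-65))) = -162*(-77) + (-1010*(12036 - 146) + (136 + 4485)) = 12474 + (-1010*11890 + 4621) = 12474 + (-12008900 + 4621) = 12474 - 12004279 = -11991805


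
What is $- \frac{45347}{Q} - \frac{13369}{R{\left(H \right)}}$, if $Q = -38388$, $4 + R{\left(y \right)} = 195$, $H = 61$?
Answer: $- \frac{504547895}{7332108} \approx -68.813$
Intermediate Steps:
$R{\left(y \right)} = 191$ ($R{\left(y \right)} = -4 + 195 = 191$)
$- \frac{45347}{Q} - \frac{13369}{R{\left(H \right)}} = - \frac{45347}{-38388} - \frac{13369}{191} = \left(-45347\right) \left(- \frac{1}{38388}\right) - \frac{13369}{191} = \frac{45347}{38388} - \frac{13369}{191} = - \frac{504547895}{7332108}$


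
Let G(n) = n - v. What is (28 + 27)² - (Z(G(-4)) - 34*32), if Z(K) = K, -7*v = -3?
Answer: 28822/7 ≈ 4117.4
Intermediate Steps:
v = 3/7 (v = -⅐*(-3) = 3/7 ≈ 0.42857)
G(n) = -3/7 + n (G(n) = n - 1*3/7 = n - 3/7 = -3/7 + n)
(28 + 27)² - (Z(G(-4)) - 34*32) = (28 + 27)² - ((-3/7 - 4) - 34*32) = 55² - (-31/7 - 1088) = 3025 - 1*(-7647/7) = 3025 + 7647/7 = 28822/7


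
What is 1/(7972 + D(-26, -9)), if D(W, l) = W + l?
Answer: 1/7937 ≈ 0.00012599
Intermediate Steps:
1/(7972 + D(-26, -9)) = 1/(7972 + (-26 - 9)) = 1/(7972 - 35) = 1/7937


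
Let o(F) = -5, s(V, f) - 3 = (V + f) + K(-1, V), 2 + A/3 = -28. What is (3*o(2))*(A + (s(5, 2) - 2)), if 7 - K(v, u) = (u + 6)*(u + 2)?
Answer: 2280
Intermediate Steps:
A = -90 (A = -6 + 3*(-28) = -6 - 84 = -90)
K(v, u) = 7 - (2 + u)*(6 + u) (K(v, u) = 7 - (u + 6)*(u + 2) = 7 - (6 + u)*(2 + u) = 7 - (2 + u)*(6 + u))
s(V, f) = -2 + f - V² - 7*V (s(V, f) = 3 + ((V + f) + (-5 - V² - 8*V)) = 3 + (-5 + f - V² - 7*V) = -2 + f - V² - 7*V)
(3*o(2))*(A + (s(5, 2) - 2)) = (3*(-5))*(-90 + ((-2 + 2 - 1*5² - 7*5) - 2)) = -15*(-90 + ((-2 + 2 - 1*25 - 35) - 2)) = -15*(-90 + ((-2 + 2 - 25 - 35) - 2)) = -15*(-90 + (-60 - 2)) = -15*(-90 - 62) = -15*(-152) = 2280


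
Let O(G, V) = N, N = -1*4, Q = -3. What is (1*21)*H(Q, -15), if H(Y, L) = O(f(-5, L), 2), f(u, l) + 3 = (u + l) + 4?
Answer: -84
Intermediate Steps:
f(u, l) = 1 + l + u (f(u, l) = -3 + ((u + l) + 4) = -3 + ((l + u) + 4) = -3 + (4 + l + u) = 1 + l + u)
N = -4
O(G, V) = -4
H(Y, L) = -4
(1*21)*H(Q, -15) = (1*21)*(-4) = 21*(-4) = -84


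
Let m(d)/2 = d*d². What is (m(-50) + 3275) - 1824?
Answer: -248549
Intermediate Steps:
m(d) = 2*d³ (m(d) = 2*(d*d²) = 2*d³)
(m(-50) + 3275) - 1824 = (2*(-50)³ + 3275) - 1824 = (2*(-125000) + 3275) - 1824 = (-250000 + 3275) - 1824 = -246725 - 1824 = -248549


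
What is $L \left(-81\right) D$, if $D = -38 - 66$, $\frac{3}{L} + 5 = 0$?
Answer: $- \frac{25272}{5} \approx -5054.4$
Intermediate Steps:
$L = - \frac{3}{5}$ ($L = \frac{3}{-5 + 0} = \frac{3}{-5} = 3 \left(- \frac{1}{5}\right) = - \frac{3}{5} \approx -0.6$)
$D = -104$ ($D = -38 - 66 = -104$)
$L \left(-81\right) D = \left(- \frac{3}{5}\right) \left(-81\right) \left(-104\right) = \frac{243}{5} \left(-104\right) = - \frac{25272}{5}$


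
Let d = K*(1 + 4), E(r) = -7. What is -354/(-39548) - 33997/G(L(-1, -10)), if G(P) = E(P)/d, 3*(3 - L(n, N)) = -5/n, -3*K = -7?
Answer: 3361283921/59322 ≈ 56662.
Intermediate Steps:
K = 7/3 (K = -⅓*(-7) = 7/3 ≈ 2.3333)
L(n, N) = 3 + 5/(3*n) (L(n, N) = 3 - (-5)/(3*n) = 3 + 5/(3*n))
d = 35/3 (d = 7*(1 + 4)/3 = (7/3)*5 = 35/3 ≈ 11.667)
G(P) = -⅗ (G(P) = -7/35/3 = -7*3/35 = -⅗)
-354/(-39548) - 33997/G(L(-1, -10)) = -354/(-39548) - 33997/(-⅗) = -354*(-1/39548) - 33997*(-5/3) = 177/19774 + 169985/3 = 3361283921/59322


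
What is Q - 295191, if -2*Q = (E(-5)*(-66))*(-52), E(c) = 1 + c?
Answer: -288327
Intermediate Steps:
Q = 6864 (Q = -(1 - 5)*(-66)*(-52)/2 = -(-4*(-66))*(-52)/2 = -132*(-52) = -1/2*(-13728) = 6864)
Q - 295191 = 6864 - 295191 = -288327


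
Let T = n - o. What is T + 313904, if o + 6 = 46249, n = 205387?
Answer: 473048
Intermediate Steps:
o = 46243 (o = -6 + 46249 = 46243)
T = 159144 (T = 205387 - 1*46243 = 205387 - 46243 = 159144)
T + 313904 = 159144 + 313904 = 473048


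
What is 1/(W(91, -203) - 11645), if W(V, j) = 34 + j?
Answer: -1/11814 ≈ -8.4645e-5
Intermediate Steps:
1/(W(91, -203) - 11645) = 1/((34 - 203) - 11645) = 1/(-169 - 11645) = 1/(-11814) = -1/11814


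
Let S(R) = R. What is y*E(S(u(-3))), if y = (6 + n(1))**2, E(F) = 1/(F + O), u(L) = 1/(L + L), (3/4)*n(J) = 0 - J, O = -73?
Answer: -392/1317 ≈ -0.29765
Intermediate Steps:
n(J) = -4*J/3 (n(J) = 4*(0 - J)/3 = 4*(-J)/3 = -4*J/3)
u(L) = 1/(2*L)
E(F) = 1/(-73 + F) (E(F) = 1/(F - 73) = 1/(-73 + F))
y = 196/9 (y = (6 - 4/3*1)**2 = (6 - 4/3)**2 = (14/3)**2 = 196/9 ≈ 21.778)
y*E(S(u(-3))) = 196/(9*(-73 + (1/2)/(-3))) = 196/(9*(-73 + (1/2)*(-1/3))) = 196/(9*(-73 - 1/6)) = 196/(9*(-439/6)) = (196/9)*(-6/439) = -392/1317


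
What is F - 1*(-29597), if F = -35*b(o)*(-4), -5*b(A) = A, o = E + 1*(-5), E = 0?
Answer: 29737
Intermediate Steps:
o = -5 (o = 0 + 1*(-5) = 0 - 5 = -5)
b(A) = -A/5
F = 140 (F = -(-7)*(-5)*(-4) = -35*1*(-4) = -35*(-4) = 140)
F - 1*(-29597) = 140 - 1*(-29597) = 140 + 29597 = 29737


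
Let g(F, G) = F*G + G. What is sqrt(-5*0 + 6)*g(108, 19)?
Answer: 2071*sqrt(6) ≈ 5072.9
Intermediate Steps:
g(F, G) = G + F*G
sqrt(-5*0 + 6)*g(108, 19) = sqrt(-5*0 + 6)*(19*(1 + 108)) = sqrt(0 + 6)*(19*109) = sqrt(6)*2071 = 2071*sqrt(6)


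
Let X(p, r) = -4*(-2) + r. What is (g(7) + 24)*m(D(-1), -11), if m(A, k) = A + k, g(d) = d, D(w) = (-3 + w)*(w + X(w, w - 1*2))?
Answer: -837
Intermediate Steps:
X(p, r) = 8 + r
D(w) = (-3 + w)*(6 + 2*w) (D(w) = (-3 + w)*(w + (8 + (w - 1*2))) = (-3 + w)*(w + (8 + (w - 2))) = (-3 + w)*(w + (8 + (-2 + w))) = (-3 + w)*(w + (6 + w)) = (-3 + w)*(6 + 2*w))
(g(7) + 24)*m(D(-1), -11) = (7 + 24)*((-18 + 2*(-1)²) - 11) = 31*((-18 + 2*1) - 11) = 31*((-18 + 2) - 11) = 31*(-16 - 11) = 31*(-27) = -837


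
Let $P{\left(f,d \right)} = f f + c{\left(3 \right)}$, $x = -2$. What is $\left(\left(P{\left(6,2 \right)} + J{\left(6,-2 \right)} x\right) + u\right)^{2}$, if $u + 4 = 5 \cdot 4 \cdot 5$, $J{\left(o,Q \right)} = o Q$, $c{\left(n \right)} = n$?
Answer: $25281$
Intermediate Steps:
$J{\left(o,Q \right)} = Q o$
$P{\left(f,d \right)} = 3 + f^{2}$ ($P{\left(f,d \right)} = f f + 3 = f^{2} + 3 = 3 + f^{2}$)
$u = 96$ ($u = -4 + 5 \cdot 4 \cdot 5 = -4 + 20 \cdot 5 = -4 + 100 = 96$)
$\left(\left(P{\left(6,2 \right)} + J{\left(6,-2 \right)} x\right) + u\right)^{2} = \left(\left(\left(3 + 6^{2}\right) + \left(-2\right) 6 \left(-2\right)\right) + 96\right)^{2} = \left(\left(\left(3 + 36\right) - -24\right) + 96\right)^{2} = \left(\left(39 + 24\right) + 96\right)^{2} = \left(63 + 96\right)^{2} = 159^{2} = 25281$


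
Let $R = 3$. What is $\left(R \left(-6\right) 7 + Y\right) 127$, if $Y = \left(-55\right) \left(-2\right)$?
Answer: $-2032$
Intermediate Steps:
$Y = 110$
$\left(R \left(-6\right) 7 + Y\right) 127 = \left(3 \left(-6\right) 7 + 110\right) 127 = \left(\left(-18\right) 7 + 110\right) 127 = \left(-126 + 110\right) 127 = \left(-16\right) 127 = -2032$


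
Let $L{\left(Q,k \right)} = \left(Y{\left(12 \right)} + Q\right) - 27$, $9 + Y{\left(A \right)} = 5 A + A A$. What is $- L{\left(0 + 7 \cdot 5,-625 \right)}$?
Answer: $-203$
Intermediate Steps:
$Y{\left(A \right)} = -9 + A^{2} + 5 A$ ($Y{\left(A \right)} = -9 + \left(5 A + A A\right) = -9 + \left(5 A + A^{2}\right) = -9 + \left(A^{2} + 5 A\right) = -9 + A^{2} + 5 A$)
$L{\left(Q,k \right)} = 168 + Q$ ($L{\left(Q,k \right)} = \left(\left(-9 + 12^{2} + 5 \cdot 12\right) + Q\right) - 27 = \left(\left(-9 + 144 + 60\right) + Q\right) - 27 = \left(195 + Q\right) - 27 = 168 + Q$)
$- L{\left(0 + 7 \cdot 5,-625 \right)} = - (168 + \left(0 + 7 \cdot 5\right)) = - (168 + \left(0 + 35\right)) = - (168 + 35) = \left(-1\right) 203 = -203$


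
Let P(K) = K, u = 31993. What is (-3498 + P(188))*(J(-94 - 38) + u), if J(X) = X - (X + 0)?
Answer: -105896830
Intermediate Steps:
J(X) = 0 (J(X) = X - X = 0)
(-3498 + P(188))*(J(-94 - 38) + u) = (-3498 + 188)*(0 + 31993) = -3310*31993 = -105896830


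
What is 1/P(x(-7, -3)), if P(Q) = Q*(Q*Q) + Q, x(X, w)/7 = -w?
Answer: 1/9282 ≈ 0.00010774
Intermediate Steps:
x(X, w) = -7*w (x(X, w) = 7*(-w) = -7*w)
P(Q) = Q + Q**3 (P(Q) = Q*Q**2 + Q = Q**3 + Q = Q + Q**3)
1/P(x(-7, -3)) = 1/(-7*(-3) + (-7*(-3))**3) = 1/(21 + 21**3) = 1/(21 + 9261) = 1/9282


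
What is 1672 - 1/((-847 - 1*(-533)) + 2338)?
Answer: 3384127/2024 ≈ 1672.0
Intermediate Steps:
1672 - 1/((-847 - 1*(-533)) + 2338) = 1672 - 1/((-847 + 533) + 2338) = 1672 - 1/(-314 + 2338) = 1672 - 1/2024 = 3384127/2024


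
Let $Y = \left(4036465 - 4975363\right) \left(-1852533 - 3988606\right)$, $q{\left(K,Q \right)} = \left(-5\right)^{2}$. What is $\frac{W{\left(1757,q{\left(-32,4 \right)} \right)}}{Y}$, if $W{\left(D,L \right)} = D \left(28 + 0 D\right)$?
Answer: $\frac{24598}{2742116862411} \approx 8.9704 \cdot 10^{-9}$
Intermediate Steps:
$q{\left(K,Q \right)} = 25$
$W{\left(D,L \right)} = 28 D$ ($W{\left(D,L \right)} = D \left(28 + 0\right) = D 28 = 28 D$)
$Y = 5484233724822$ ($Y = \left(-938898\right) \left(-5841139\right) = 5484233724822$)
$\frac{W{\left(1757,q{\left(-32,4 \right)} \right)}}{Y} = \frac{28 \cdot 1757}{5484233724822} = 49196 \cdot \frac{1}{5484233724822} = \frac{24598}{2742116862411}$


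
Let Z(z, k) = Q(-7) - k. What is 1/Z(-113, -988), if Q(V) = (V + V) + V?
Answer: 1/967 ≈ 0.0010341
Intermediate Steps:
Q(V) = 3*V (Q(V) = 2*V + V = 3*V)
Z(z, k) = -21 - k (Z(z, k) = 3*(-7) - k = -21 - k)
1/Z(-113, -988) = 1/(-21 - 1*(-988)) = 1/(-21 + 988) = 1/967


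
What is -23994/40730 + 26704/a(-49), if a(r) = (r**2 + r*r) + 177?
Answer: 484093897/101397335 ≈ 4.7742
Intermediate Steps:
a(r) = 177 + 2*r**2 (a(r) = (r**2 + r**2) + 177 = 2*r**2 + 177 = 177 + 2*r**2)
-23994/40730 + 26704/a(-49) = -23994/40730 + 26704/(177 + 2*(-49)**2) = -23994*1/40730 + 26704/(177 + 2*2401) = -11997/20365 + 26704/(177 + 4802) = -11997/20365 + 26704/4979 = 484093897/101397335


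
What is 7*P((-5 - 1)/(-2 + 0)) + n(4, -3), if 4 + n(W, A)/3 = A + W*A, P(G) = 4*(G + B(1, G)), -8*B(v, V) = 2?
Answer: 20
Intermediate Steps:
B(v, V) = -1/4 (B(v, V) = -1/8*2 = -1/4)
P(G) = -1 + 4*G (P(G) = 4*(G - 1/4) = 4*(-1/4 + G) = -1 + 4*G)
n(W, A) = -12 + 3*A + 3*A*W (n(W, A) = -12 + 3*(A + W*A) = -12 + 3*(A + A*W) = -12 + (3*A + 3*A*W) = -12 + 3*A + 3*A*W)
7*P((-5 - 1)/(-2 + 0)) + n(4, -3) = 7*(-1 + 4*((-5 - 1)/(-2 + 0))) + (-12 + 3*(-3) + 3*(-3)*4) = 7*(-1 + 4*(-6/(-2))) + (-12 - 9 - 36) = 7*(-1 + 4*(-6*(-1/2))) - 57 = 7*(-1 + 4*3) - 57 = 7*(-1 + 12) - 57 = 7*11 - 57 = 77 - 57 = 20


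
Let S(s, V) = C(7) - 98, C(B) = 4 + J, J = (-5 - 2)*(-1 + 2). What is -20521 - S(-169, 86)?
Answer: -20420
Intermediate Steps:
J = -7 (J = -7*1 = -7)
C(B) = -3 (C(B) = 4 - 7 = -3)
S(s, V) = -101 (S(s, V) = -3 - 98 = -101)
-20521 - S(-169, 86) = -20521 - 1*(-101) = -20521 + 101 = -20420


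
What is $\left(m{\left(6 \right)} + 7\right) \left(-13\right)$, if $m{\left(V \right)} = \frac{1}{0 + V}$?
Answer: $- \frac{559}{6} \approx -93.167$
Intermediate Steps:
$m{\left(V \right)} = \frac{1}{V}$
$\left(m{\left(6 \right)} + 7\right) \left(-13\right) = \left(\frac{1}{6} + 7\right) \left(-13\right) = \frac{43}{6} \left(-13\right) = - \frac{559}{6}$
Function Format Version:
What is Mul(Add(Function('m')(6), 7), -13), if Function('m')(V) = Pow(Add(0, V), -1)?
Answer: Rational(-559, 6) ≈ -93.167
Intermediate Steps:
Function('m')(V) = Pow(V, -1)
Mul(Add(Function('m')(6), 7), -13) = Mul(Add(Pow(6, -1), 7), -13) = Mul(Add(Rational(1, 6), 7), -13) = Mul(Rational(43, 6), -13) = Rational(-559, 6)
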